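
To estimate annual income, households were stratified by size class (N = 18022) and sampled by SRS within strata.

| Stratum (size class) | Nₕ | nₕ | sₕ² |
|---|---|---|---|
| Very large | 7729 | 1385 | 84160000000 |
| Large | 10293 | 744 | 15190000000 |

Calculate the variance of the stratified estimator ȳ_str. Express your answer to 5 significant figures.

Var(ȳ_str) = Σₕ Wₕ²(1 − fₕ)sₕ²/nₕ with Wₕ = Nₕ/N, N = 18022.
Very large: Wₕ = 0.42886472; term = 0.42886472²·(1 − 0.17919524)·84160000000/1385 = 9.1735296 × 10^6.
Large: Wₕ = 0.57113528; term = 0.57113528²·(1 − 0.07228213)·15190000000/744 = 6.1784386 × 10^6.
Sum = 1.5351968 × 10^7.

1.5352 × 10^7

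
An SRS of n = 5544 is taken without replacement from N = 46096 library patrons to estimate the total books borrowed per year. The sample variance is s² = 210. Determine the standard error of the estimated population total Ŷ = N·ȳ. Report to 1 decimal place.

Var(Ŷ) = N²·Var(ȳ) = N²·(1 − n/N)·s²/n.
f = 5544/46096 = 0.12027074; Var(ȳ) = 0.87972926·210/5544 = 0.033323078.
Var(Ŷ) = 46096² · 0.033323078 = 7.080625 × 10^7.
SE(Ŷ) = √(7.080625 × 10^7) = 8414.6.

8414.6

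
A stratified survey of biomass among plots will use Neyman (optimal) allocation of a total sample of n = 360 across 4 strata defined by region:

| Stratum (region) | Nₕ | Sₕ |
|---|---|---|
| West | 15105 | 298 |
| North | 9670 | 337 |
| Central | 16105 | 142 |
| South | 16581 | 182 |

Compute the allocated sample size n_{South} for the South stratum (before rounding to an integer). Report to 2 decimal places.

Neyman allocation: nₕ = n·NₕSₕ / Σⱼ NⱼSⱼ.
Σ NⱼSⱼ = 15105·298 + 9670·337 + 16105·142 + 16581·182 = 1.3064732 × 10^7.
n_{South} = 360·16581·182 / (1.3064732 × 10^7) = 83.15.

83.15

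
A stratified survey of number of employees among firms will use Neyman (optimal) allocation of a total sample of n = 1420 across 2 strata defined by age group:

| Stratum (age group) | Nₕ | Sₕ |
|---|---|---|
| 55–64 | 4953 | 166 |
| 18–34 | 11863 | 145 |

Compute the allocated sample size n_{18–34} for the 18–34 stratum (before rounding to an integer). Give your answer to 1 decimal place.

Neyman allocation: nₕ = n·NₕSₕ / Σⱼ NⱼSⱼ.
Σ NⱼSⱼ = 4953·166 + 11863·145 = 2.542333 × 10^6.
n_{18–34} = 1420·11863·145 / (2.542333 × 10^6) = 960.8.

960.8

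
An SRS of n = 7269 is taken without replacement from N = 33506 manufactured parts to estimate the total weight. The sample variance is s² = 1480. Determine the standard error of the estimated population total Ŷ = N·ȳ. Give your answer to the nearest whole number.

Var(Ŷ) = N²·Var(ȳ) = N²·(1 − n/N)·s²/n.
f = 7269/33506 = 0.21694622; Var(ȳ) = 0.78305378·1480/7269 = 0.15943315.
Var(Ŷ) = 33506² · 0.15943315 = 1.7898795 × 10^8.
SE(Ŷ) = √(1.7898795 × 10^8) = 13379.

13379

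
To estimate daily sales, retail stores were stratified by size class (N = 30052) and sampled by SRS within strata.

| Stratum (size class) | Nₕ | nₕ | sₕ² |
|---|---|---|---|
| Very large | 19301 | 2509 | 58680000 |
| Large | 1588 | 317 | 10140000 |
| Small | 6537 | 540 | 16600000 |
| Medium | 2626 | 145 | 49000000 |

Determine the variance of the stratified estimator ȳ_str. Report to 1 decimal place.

Var(ȳ_str) = Σₕ Wₕ²(1 − fₕ)sₕ²/nₕ with Wₕ = Nₕ/N, N = 30052.
Very large: Wₕ = 0.64225343; term = 0.64225343²·(1 − 0.12999326)·58680000/2509 = 8393.1487.
Large: Wₕ = 0.05284174; term = 0.05284174²·(1 − 0.19962217)·10140000/317 = 71.48715.
Small: Wₕ = 0.21752296; term = 0.21752296²·(1 − 0.08260670)·16600000/540 = 1334.3818.
Medium: Wₕ = 0.08738187; term = 0.08738187²·(1 − 0.05521706)·49000000/145 = 2437.8266.
Sum = 12236.844.

12236.8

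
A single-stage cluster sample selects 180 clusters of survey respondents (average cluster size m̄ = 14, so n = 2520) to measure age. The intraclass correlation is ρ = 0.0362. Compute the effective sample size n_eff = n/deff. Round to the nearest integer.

1714

deff = 1 + (14 − 1)·0.0362 = 1 + 0.4706 = 1.4706.
n_eff = 2520 / 1.4706 = 1714.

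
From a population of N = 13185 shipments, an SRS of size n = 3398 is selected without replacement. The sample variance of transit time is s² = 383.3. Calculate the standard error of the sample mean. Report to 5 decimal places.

0.28936

Under SRS without replacement, Var(ȳ) = (1 − f)·s²/n with f = n/N = 3398/13185 = 0.25771710.
Var(ȳ) = (1 − 0.25771710)·383.3/3398 = 0.74228290·0.11280165 = 0.083730734.
SE(ȳ) = √(0.083730734) = 0.28936.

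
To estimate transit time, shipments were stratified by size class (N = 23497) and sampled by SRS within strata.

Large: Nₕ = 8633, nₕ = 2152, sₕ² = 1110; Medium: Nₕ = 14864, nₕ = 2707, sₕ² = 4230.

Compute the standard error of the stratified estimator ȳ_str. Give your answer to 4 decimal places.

Var(ȳ_str) = Σₕ Wₕ²(1 − fₕ)sₕ²/nₕ with Wₕ = Nₕ/N, N = 23497.
Large: Wₕ = 0.36740861; term = 0.36740861²·(1 − 0.24927603)·1110/2152 = 0.052270859.
Medium: Wₕ = 0.63259139; term = 0.63259139²·(1 − 0.18211787)·4230/2707 = 0.51143376.
Sum = 0.56370462.
SE = √(0.56370462) = 0.7508.

0.7508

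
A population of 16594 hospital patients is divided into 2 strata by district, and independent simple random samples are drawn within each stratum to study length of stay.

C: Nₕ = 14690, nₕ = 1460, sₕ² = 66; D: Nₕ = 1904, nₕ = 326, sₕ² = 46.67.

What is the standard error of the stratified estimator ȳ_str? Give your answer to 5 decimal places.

0.18294

Var(ȳ_str) = Σₕ Wₕ²(1 − fₕ)sₕ²/nₕ with Wₕ = Nₕ/N, N = 16594.
C: Wₕ = 0.88525973; term = 0.88525973²·(1 − 0.09938734)·66/1460 = 0.031905867.
D: Wₕ = 0.11474027; term = 0.11474027²·(1 − 0.17121849)·46.67/326 = 0.0015620394.
Sum = 0.033467906.
SE = √(0.033467906) = 0.18294.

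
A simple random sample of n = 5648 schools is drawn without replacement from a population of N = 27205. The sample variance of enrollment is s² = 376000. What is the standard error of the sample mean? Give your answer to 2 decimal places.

7.26

Under SRS without replacement, Var(ȳ) = (1 − f)·s²/n with f = n/N = 5648/27205 = 0.20760890.
Var(ȳ) = (1 − 0.20760890)·376000/5648 = 0.79239110·66.572238 = 52.751249.
SE(ȳ) = √(52.751249) = 7.26.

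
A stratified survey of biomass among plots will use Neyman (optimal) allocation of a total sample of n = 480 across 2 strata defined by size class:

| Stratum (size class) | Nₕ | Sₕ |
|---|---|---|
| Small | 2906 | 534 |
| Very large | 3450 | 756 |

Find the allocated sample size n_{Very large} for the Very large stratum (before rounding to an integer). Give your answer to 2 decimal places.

Neyman allocation: nₕ = n·NₕSₕ / Σⱼ NⱼSⱼ.
Σ NⱼSⱼ = 2906·534 + 3450·756 = 4.160004 × 10^6.
n_{Very large} = 480·3450·756 / (4.160004 × 10^6) = 300.95.

300.95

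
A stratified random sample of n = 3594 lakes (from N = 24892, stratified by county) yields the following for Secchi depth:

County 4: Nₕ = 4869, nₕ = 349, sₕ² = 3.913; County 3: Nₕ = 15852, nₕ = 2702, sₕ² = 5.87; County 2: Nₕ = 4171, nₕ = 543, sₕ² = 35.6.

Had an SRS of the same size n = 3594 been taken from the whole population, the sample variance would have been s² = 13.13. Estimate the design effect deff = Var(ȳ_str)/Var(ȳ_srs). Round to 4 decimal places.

0.8735

Var(ȳ_str) = Σ Wₕ²(1−fₕ)sₕ²/nₕ with Wₕ = Nₕ/24892:
  County 4: (4869/24892)²·(1−349/4869)·3.913/349 = 3.9823832 × 10^-4
  County 3: (15852/24892)²·(1−2702/15852)·5.87/2702 = 7.308748 × 10^-4
  County 2: (4171/24892)²·(1−543/4171)·35.6/543 = 0.0016011722
  → Var(ȳ_str) = 0.0027302853.
Var(ȳ_srs) = (1 − 3594/24892)·13.13/3594 = 0.0031258324.
deff = 0.0027302853 / 0.0031258324 = 0.8735.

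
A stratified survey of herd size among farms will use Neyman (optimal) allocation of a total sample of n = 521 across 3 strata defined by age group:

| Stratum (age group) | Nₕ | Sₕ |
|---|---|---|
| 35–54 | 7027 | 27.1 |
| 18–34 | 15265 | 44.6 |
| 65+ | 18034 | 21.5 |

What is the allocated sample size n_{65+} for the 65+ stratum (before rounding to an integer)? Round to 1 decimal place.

Neyman allocation: nₕ = n·NₕSₕ / Σⱼ NⱼSⱼ.
Σ NⱼSⱼ = 7027·27.1 + 15265·44.6 + 18034·21.5 = 1.2589817 × 10^6.
n_{65+} = 521·18034·21.5 / (1.2589817 × 10^6) = 160.5.

160.5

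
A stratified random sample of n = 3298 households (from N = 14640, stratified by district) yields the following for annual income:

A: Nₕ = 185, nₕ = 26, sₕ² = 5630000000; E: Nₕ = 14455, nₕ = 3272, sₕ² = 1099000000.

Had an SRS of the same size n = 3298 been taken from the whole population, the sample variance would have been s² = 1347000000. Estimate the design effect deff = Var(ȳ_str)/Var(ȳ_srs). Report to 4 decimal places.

Var(ȳ_str) = Σ Wₕ²(1−fₕ)sₕ²/nₕ with Wₕ = Nₕ/14640:
  A: (185/14640)²·(1−26/185)·5630000000/26 = 29718.148
  E: (14455/14640)²·(1−3272/14455)·1099000000/3272 = 253325.36
  → Var(ȳ_str) = 283043.51.
Var(ȳ_srs) = (1 − 3298/14640)·1347000000/3298 = 316421.15.
deff = 283043.51 / 316421.15 = 0.8945.

0.8945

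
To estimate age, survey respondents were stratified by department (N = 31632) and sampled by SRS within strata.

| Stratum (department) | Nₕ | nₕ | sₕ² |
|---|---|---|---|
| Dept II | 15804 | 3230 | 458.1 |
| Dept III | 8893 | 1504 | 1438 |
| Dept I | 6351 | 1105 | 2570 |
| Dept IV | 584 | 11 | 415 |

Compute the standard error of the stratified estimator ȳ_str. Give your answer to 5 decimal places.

Var(ȳ_str) = Σₕ Wₕ²(1 − fₕ)sₕ²/nₕ with Wₕ = Nₕ/N, N = 31632.
Dept II: Wₕ = 0.49962064; term = 0.49962064²·(1 − 0.20437864)·458.1/3230 = 0.028167282.
Dept III: Wₕ = 0.28113935; term = 0.28113935²·(1 − 0.16912178)·1438/1504 = 0.062790177.
Dept I: Wₕ = 0.20077769; term = 0.20077769²·(1 − 0.17398835)·2570/1105 = 0.077444029.
Dept IV: Wₕ = 0.01846232; term = 0.01846232²·(1 − 0.01883562)·415/11 = 0.012617391.
Sum = 0.18101888.
SE = √(0.18101888) = 0.42546.

0.42546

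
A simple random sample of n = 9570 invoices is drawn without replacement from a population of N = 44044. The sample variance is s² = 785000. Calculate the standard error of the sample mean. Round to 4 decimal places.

8.0127

Under SRS without replacement, Var(ȳ) = (1 − f)·s²/n with f = n/N = 9570/44044 = 0.21728272.
Var(ȳ) = (1 − 0.21728272)·785000/9570 = 0.78271728·82.027168 = 64.204082.
SE(ȳ) = √(64.204082) = 8.0127.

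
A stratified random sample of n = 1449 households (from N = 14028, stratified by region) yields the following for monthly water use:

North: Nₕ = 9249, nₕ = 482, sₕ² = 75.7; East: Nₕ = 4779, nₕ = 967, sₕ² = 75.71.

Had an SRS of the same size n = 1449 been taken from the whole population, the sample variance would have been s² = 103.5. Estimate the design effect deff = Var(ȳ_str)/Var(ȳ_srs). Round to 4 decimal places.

Var(ȳ_str) = Σ Wₕ²(1−fₕ)sₕ²/nₕ with Wₕ = Nₕ/14028:
  North: (9249/14028)²·(1−482/9249)·75.7/482 = 0.064714725
  East: (4779/14028)²·(1−967/4779)·75.71/967 = 0.0072481167
  → Var(ȳ_str) = 0.071962842.
Var(ȳ_srs) = (1 − 1449/14028)·103.5/1449 = 0.06405047.
deff = 0.071962842 / 0.06405047 = 1.1235.

1.1235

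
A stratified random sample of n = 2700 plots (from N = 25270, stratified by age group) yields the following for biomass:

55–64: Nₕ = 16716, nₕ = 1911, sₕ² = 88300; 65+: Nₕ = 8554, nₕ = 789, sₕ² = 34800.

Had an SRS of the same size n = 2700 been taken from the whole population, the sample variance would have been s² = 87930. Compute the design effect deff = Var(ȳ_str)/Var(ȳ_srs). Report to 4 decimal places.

Var(ȳ_str) = Σ Wₕ²(1−fₕ)sₕ²/nₕ with Wₕ = Nₕ/25270:
  55–64: (16716/25270)²·(1−1911/16716)·88300/1911 = 17.907308
  65+: (8554/25270)²·(1−789/8554)·34800/789 = 4.5877787
  → Var(ȳ_str) = 22.495087.
Var(ȳ_srs) = (1 − 2700/25270)·87930/2700 = 29.087047.
deff = 22.495087 / 29.087047 = 0.7734.

0.7734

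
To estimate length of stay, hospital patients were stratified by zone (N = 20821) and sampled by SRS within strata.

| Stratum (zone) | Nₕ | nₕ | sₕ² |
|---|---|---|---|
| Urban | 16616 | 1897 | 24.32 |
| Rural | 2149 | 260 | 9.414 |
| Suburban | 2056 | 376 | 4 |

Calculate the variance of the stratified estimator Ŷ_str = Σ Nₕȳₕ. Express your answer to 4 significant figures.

3.319 × 10^6

Var(Ŷ_str) = Σₕ Nₕ²(1 − fₕ)sₕ²/nₕ.
Urban: 16616²·(1 − 1897/16616)·24.32/1897 = 3.1354583 × 10^6.
Rural: 2149²·(1 − 260/2149)·9.414/260 = 146983.71.
Suburban: 2056²·(1 − 376/2056)·4/376 = 36745.532.
Sum = 3.3191875 × 10^6.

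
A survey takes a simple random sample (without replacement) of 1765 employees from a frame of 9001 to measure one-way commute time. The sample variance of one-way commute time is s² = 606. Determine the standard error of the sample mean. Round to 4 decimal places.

0.5254

Under SRS without replacement, Var(ȳ) = (1 − f)·s²/n with f = n/N = 1765/9001 = 0.19608932.
Var(ȳ) = (1 − 0.19608932)·606/1765 = 0.80391068·0.34334278 = 0.27601692.
SE(ȳ) = √(0.27601692) = 0.5254.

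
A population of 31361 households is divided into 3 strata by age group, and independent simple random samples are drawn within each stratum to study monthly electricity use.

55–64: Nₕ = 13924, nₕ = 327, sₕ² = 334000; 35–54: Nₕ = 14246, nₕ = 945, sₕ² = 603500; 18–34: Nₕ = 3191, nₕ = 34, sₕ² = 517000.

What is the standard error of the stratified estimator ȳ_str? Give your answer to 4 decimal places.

21.8039

Var(ȳ_str) = Σₕ Wₕ²(1 − fₕ)sₕ²/nₕ with Wₕ = Nₕ/N, N = 31361.
55–64: Wₕ = 0.44399094; term = 0.44399094²·(1 − 0.02348463)·334000/327 = 196.61924.
35–54: Wₕ = 0.45425847; term = 0.45425847²·(1 − 0.06633441)·603500/945 = 123.03903.
18–34: Wₕ = 0.10175058; term = 0.10175058²·(1 − 0.01065497)·517000/34 = 155.75185.
Sum = 475.41012.
SE = √(475.41012) = 21.8039.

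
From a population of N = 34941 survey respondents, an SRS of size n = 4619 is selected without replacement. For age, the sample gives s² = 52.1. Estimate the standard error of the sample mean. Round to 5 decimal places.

0.09894

Under SRS without replacement, Var(ȳ) = (1 − f)·s²/n with f = n/N = 4619/34941 = 0.13219427.
Var(ȳ) = (1 − 0.13219427)·52.1/4619 = 0.86780573·0.011279498 = 0.0097884128.
SE(ȳ) = √(0.0097884128) = 0.09894.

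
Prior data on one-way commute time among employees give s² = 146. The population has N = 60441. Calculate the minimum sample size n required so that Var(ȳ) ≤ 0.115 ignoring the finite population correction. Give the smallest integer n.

1270

Without fpc, n₀ = s²/D = 146/0.115 = 1269.5652.
Rounding up, n = 1270.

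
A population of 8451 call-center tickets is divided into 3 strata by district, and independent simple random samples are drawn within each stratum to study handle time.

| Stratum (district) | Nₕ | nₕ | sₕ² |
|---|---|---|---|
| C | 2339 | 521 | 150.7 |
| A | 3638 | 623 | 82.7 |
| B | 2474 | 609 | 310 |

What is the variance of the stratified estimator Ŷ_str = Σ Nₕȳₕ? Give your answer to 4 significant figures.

5.035 × 10^6

Var(Ŷ_str) = Σₕ Nₕ²(1 − fₕ)sₕ²/nₕ.
C: 2339²·(1 − 521/2339)·150.7/521 = 1.2299845 × 10^6.
A: 3638²·(1 − 623/3638)·82.7/623 = 1.4560204 × 10^6.
B: 2474²·(1 − 609/2474)·310/609 = 2.348675 × 10^6.
Sum = 5.0346799 × 10^6.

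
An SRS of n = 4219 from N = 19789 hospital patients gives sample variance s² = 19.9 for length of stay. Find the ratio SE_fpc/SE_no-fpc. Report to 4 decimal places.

f = n/N = 4219/19789 = 0.21319925.
SE_no-fpc = √(s²/n) = 0.068678654; SE_fpc = √((1−f)s²/n) = 0.060919195.
Ratio = √(1−f) = 0.88701790.

0.8870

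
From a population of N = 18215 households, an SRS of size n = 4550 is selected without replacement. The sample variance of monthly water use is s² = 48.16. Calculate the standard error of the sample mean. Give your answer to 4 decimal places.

0.0891

Under SRS without replacement, Var(ȳ) = (1 − f)·s²/n with f = n/N = 4550/18215 = 0.24979413.
Var(ȳ) = (1 − 0.24979413)·48.16/4550 = 0.75020587·0.010584615 = 0.0079406406.
SE(ȳ) = √(0.0079406406) = 0.0891.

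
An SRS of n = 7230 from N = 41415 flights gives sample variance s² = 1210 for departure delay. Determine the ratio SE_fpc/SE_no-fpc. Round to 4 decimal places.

f = n/N = 7230/41415 = 0.17457443.
SE_no-fpc = √(s²/n) = 0.4090944; SE_fpc = √((1−f)s²/n) = 0.37167427.
Ratio = √(1−f) = 0.90852934.

0.9085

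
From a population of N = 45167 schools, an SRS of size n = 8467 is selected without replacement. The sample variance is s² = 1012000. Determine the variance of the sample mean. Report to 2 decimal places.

97.12

Under SRS without replacement, Var(ȳ) = (1 − f)·s²/n with f = n/N = 8467/45167 = 0.18745987.
Var(ȳ) = (1 − 0.18745987)·1012000/8467 = 0.81254013·119.52285 = 97.117115.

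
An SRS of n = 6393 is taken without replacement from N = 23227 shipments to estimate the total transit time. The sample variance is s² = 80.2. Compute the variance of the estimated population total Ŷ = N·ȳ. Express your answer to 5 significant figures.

4.9051 × 10^6

Var(Ŷ) = N²·Var(ȳ) = N²·(1 − n/N)·s²/n.
f = 6393/23227 = 0.27524002; Var(ȳ) = 0.72475998·80.2/6393 = 0.0090920929.
Var(Ŷ) = 23227² · 0.0090920929 = 4.9051253 × 10^6.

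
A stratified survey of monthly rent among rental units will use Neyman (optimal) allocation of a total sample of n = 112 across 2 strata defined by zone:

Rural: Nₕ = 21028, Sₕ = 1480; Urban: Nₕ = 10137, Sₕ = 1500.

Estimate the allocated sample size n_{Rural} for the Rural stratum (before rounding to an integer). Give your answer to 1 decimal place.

Neyman allocation: nₕ = n·NₕSₕ / Σⱼ NⱼSⱼ.
Σ NⱼSⱼ = 21028·1480 + 10137·1500 = 4.632694 × 10^7.
n_{Rural} = 112·21028·1480 / (4.632694 × 10^7) = 75.2.

75.2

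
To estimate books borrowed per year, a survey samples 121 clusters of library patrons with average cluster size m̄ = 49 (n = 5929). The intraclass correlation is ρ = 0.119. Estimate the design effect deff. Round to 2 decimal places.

deff = 1 + (49 − 1)·0.119 = 1 + 5.712 = 6.712.

6.71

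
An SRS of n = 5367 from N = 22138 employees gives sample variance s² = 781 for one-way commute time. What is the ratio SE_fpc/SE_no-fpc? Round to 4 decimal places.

0.8704

f = n/N = 5367/22138 = 0.24243382.
SE_no-fpc = √(s²/n) = 0.38146941; SE_fpc = √((1−f)s²/n) = 0.33202441.
Ratio = √(1−f) = 0.87038278.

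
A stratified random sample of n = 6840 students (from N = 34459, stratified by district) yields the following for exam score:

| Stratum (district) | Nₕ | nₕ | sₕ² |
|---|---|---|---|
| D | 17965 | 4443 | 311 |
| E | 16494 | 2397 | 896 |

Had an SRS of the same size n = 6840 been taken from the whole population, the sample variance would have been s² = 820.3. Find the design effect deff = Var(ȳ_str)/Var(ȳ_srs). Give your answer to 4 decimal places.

Var(ȳ_str) = Σ Wₕ²(1−fₕ)sₕ²/nₕ with Wₕ = Nₕ/34459:
  D: (17965/34459)²·(1−4443/17965)·311/4443 = 0.014320128
  E: (16494/34459)²·(1−2397/16494)·896/2397 = 0.073195996
  → Var(ȳ_str) = 0.087516124.
Var(ȳ_srs) = (1 − 6840/34459)·820.3/6840 = 0.096121799.
deff = 0.087516124 / 0.096121799 = 0.9105.

0.9105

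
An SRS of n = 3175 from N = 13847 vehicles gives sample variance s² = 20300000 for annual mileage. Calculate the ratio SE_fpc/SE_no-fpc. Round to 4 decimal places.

f = n/N = 3175/13847 = 0.22929154.
SE_no-fpc = √(s²/n) = 79.96062; SE_fpc = √((1−f)s²/n) = 70.197431.
Ratio = √(1−f) = 0.87790003.

0.8779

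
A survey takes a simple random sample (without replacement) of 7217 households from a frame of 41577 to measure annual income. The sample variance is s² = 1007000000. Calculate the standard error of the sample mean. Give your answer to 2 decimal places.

Under SRS without replacement, Var(ȳ) = (1 − f)·s²/n with f = n/N = 7217/41577 = 0.17358155.
Var(ȳ) = (1 − 0.17358155)·1007000000/7217 = 0.82641845·139531.66 = 115311.54.
SE(ȳ) = √(115311.54) = 339.58.

339.58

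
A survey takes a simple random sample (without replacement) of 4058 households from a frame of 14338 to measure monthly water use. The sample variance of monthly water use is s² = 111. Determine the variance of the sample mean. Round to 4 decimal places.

0.0196

Under SRS without replacement, Var(ȳ) = (1 − f)·s²/n with f = n/N = 4058/14338 = 0.28302413.
Var(ȳ) = (1 − 0.28302413)·111/4058 = 0.71697587·0.027353376 = 0.019611711.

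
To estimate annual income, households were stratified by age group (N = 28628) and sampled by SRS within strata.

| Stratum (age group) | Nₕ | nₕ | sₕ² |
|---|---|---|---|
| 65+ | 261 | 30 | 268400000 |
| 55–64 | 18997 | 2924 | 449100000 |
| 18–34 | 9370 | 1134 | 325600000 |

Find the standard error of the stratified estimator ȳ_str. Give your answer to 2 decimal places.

291.40

Var(ȳ_str) = Σₕ Wₕ²(1 − fₕ)sₕ²/nₕ with Wₕ = Nₕ/N, N = 28628.
65+: Wₕ = 0.00911695; term = 0.00911695²·(1 − 0.11494253)·268400000/30 = 658.16037.
55–64: Wₕ = 0.66358111; term = 0.66358111²·(1 − 0.15391904)·449100000/2924 = 57222.343.
18–34: Wₕ = 0.32730194; term = 0.32730194²·(1 − 0.12102455)·325600000/1134 = 27036.175.
Sum = 84916.678.
SE = √(84916.678) = 291.40.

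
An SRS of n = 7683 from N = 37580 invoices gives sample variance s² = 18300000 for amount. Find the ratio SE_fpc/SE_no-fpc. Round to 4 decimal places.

f = n/N = 7683/37580 = 0.20444385.
SE_no-fpc = √(s²/n) = 48.804529; SE_fpc = √((1−f)s²/n) = 43.530689.
Ratio = √(1−f) = 0.89193954.

0.8919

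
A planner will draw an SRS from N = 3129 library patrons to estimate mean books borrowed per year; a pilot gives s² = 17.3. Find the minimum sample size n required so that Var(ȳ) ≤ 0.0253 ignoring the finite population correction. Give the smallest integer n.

Without fpc, n₀ = s²/D = 17.3/0.0253 = 683.7945.
Rounding up, n = 684.

684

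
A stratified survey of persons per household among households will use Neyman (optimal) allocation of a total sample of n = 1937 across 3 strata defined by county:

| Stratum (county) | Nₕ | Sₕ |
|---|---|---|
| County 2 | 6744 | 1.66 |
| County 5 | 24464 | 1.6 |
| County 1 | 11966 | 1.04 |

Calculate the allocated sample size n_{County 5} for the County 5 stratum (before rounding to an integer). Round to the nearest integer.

Neyman allocation: nₕ = n·NₕSₕ / Σⱼ NⱼSⱼ.
Σ NⱼSⱼ = 6744·1.66 + 24464·1.6 + 11966·1.04 = 62782.08.
n_{County 5} = 1937·24464·1.6 / 62782.08 = 1208.

1208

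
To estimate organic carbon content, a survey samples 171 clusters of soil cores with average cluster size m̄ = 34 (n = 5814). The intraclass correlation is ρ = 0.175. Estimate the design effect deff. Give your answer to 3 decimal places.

6.775

deff = 1 + (34 − 1)·0.175 = 1 + 5.775 = 6.775.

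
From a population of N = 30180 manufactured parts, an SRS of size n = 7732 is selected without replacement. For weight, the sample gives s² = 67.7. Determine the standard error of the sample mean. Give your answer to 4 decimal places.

Under SRS without replacement, Var(ȳ) = (1 − f)·s²/n with f = n/N = 7732/30180 = 0.25619616.
Var(ȳ) = (1 − 0.25619616)·67.7/7732 = 0.74380384·0.00875582 = 0.0065126125.
SE(ȳ) = √(0.0065126125) = 0.0807.

0.0807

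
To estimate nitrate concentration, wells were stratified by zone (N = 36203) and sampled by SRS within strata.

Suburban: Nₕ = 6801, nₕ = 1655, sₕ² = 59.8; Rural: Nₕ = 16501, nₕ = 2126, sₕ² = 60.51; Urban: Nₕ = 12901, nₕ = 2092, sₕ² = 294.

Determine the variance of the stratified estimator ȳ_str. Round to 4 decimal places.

0.0211

Var(ȳ_str) = Σₕ Wₕ²(1 − fₕ)sₕ²/nₕ with Wₕ = Nₕ/N, N = 36203.
Suburban: Wₕ = 0.18785736; term = 0.18785736²·(1 − 0.24334657)·59.8/1655 = 9.6484294 × 10^-4.
Rural: Wₕ = 0.45579096; term = 0.45579096²·(1 − 0.12884068)·60.51/2126 = 0.0051510159.
Urban: Wₕ = 0.35635168; term = 0.35635168²·(1 − 0.16215797)·294/2092 = 0.014952211.
Sum = 0.02106807.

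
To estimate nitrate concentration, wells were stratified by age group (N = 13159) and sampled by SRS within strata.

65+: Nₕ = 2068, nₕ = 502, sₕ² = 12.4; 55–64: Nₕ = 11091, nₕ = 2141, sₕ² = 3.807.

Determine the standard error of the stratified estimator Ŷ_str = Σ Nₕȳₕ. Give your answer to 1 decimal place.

Var(Ŷ_str) = Σₕ Nₕ²(1 − fₕ)sₕ²/nₕ.
65+: 2068²·(1 − 502/2068)·12.4/502 = 79994.524.
55–64: 11091²·(1 − 2141/11091)·3.807/2141 = 176506.19.
Sum = 256500.71.
SE = √(256500.71) = 506.5.

506.5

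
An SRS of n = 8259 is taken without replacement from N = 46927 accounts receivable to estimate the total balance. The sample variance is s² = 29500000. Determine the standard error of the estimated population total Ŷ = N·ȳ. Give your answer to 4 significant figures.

2.546 × 10^6

Var(Ŷ) = N²·Var(ȳ) = N²·(1 − n/N)·s²/n.
f = 8259/46927 = 0.17599676; Var(ȳ) = 0.82400324·29500000/8259 = 2943.225.
Var(Ŷ) = 46927² · 2943.225 = 6.4814033 × 10^12.
SE(Ŷ) = √(6.4814033 × 10^12) = 2.546 × 10^6.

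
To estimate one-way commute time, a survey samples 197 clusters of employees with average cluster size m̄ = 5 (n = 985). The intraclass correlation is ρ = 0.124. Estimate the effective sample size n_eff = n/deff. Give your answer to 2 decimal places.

658.42

deff = 1 + (5 − 1)·0.124 = 1 + 0.496 = 1.496.
n_eff = 985 / 1.496 = 658.42.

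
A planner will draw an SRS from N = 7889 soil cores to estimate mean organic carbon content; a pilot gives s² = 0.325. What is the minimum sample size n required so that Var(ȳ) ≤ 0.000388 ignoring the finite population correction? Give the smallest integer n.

838

Without fpc, n₀ = s²/D = 0.325/0.000388 = 837.6289.
Rounding up, n = 838.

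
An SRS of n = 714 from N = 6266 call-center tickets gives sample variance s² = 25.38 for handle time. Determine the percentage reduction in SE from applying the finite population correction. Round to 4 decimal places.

5.8697

f = n/N = 714/6266 = 0.11394829.
SE_no-fpc = √(s²/n) = 0.18853705; SE_fpc = √((1−f)s²/n) = 0.17747053.
Ratio = √(1−f) = 0.94130320. Reduction = 100·(1 − 0.94130320) = 5.8697%.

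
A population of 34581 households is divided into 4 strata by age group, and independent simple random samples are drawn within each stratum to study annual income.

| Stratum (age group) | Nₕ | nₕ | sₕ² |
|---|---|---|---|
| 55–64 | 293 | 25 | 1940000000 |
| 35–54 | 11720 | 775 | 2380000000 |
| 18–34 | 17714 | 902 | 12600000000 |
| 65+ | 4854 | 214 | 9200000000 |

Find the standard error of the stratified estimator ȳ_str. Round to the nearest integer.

Var(ȳ_str) = Σₕ Wₕ²(1 − fₕ)sₕ²/nₕ with Wₕ = Nₕ/N, N = 34581.
55–64: Wₕ = 0.00847286; term = 0.00847286²·(1 − 0.08532423)·1940000000/25 = 5095.5262.
35–54: Wₕ = 0.33891443; term = 0.33891443²·(1 − 0.06612628)·2380000000/775 = 329415.13.
18–34: Wₕ = 0.51224661; term = 0.51224661²·(1 − 0.05092018)·12600000000/902 = 3.4787637 × 10^6.
65+: Wₕ = 0.14036610; term = 0.14036610²·(1 − 0.04408735)·9200000000/214 = 809686.15.
Sum = 4.6229605 × 10^6.
SE = √(4.6229605 × 10^6) = 2150.

2150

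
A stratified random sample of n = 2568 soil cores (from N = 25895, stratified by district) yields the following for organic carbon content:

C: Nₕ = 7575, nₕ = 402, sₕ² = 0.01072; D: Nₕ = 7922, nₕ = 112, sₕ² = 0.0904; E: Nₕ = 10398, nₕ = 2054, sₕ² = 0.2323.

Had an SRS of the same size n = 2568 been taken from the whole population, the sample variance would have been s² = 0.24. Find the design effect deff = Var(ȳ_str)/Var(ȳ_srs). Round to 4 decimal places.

Var(ȳ_str) = Σ Wₕ²(1−fₕ)sₕ²/nₕ with Wₕ = Nₕ/25895:
  C: (7575/25895)²·(1−402/7575)·0.01072/402 = 2.1608288 × 10^-6
  D: (7922/25895)²·(1−112/7922)·0.0904/112 = 7.447396 × 10^-5
  E: (10398/25895)²·(1−2054/10398)·0.2323/2054 = 1.4633259 × 10^-5
  → Var(ȳ_str) = 9.1268048 × 10^-5.
Var(ȳ_srs) = (1 − 2568/25895)·0.24/2568 = 8.4189745 × 10^-5.
deff = (9.1268048 × 10^-5) / (8.4189745 × 10^-5) = 1.0841.

1.0841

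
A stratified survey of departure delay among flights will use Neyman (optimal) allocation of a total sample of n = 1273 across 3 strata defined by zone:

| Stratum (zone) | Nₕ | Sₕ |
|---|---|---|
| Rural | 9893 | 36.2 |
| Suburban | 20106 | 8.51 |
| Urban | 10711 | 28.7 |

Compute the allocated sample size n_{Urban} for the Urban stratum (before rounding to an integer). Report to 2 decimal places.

Neyman allocation: nₕ = n·NₕSₕ / Σⱼ NⱼSⱼ.
Σ NⱼSⱼ = 9893·36.2 + 20106·8.51 + 10711·28.7 = 836634.36.
n_{Urban} = 1273·10711·28.7 / 836634.36 = 467.74.

467.74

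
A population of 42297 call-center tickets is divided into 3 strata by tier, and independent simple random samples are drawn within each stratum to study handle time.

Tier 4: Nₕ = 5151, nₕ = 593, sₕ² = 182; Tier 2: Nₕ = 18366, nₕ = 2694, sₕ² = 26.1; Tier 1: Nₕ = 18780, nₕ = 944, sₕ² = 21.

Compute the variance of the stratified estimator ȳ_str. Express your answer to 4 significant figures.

0.009752

Var(ȳ_str) = Σₕ Wₕ²(1 − fₕ)sₕ²/nₕ with Wₕ = Nₕ/N, N = 42297.
Tier 4: Wₕ = 0.12178169; term = 0.12178169²·(1 − 0.11512328)·182/593 = 0.0040277586.
Tier 2: Wₕ = 0.43421519; term = 0.43421519²·(1 − 0.14668409)·26.1/2694 = 0.0015587009.
Tier 1: Wₕ = 0.44400312; term = 0.44400312²·(1 − 0.05026624)·21/944 = 0.0041650596.
Sum = 0.0097515191.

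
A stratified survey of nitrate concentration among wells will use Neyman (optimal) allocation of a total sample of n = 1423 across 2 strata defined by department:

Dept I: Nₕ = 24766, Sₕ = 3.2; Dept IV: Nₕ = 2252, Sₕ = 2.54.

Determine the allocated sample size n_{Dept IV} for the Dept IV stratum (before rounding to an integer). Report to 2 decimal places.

Neyman allocation: nₕ = n·NₕSₕ / Σⱼ NⱼSⱼ.
Σ NⱼSⱼ = 24766·3.2 + 2252·2.54 = 84971.28.
n_{Dept IV} = 1423·2252·2.54 / 84971.28 = 95.79.

95.79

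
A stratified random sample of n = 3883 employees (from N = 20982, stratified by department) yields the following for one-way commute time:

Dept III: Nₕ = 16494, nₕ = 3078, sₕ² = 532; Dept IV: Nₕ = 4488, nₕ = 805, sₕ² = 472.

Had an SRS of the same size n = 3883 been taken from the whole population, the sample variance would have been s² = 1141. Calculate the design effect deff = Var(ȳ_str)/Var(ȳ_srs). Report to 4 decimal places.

Var(ȳ_str) = Σ Wₕ²(1−fₕ)sₕ²/nₕ with Wₕ = Nₕ/20982:
  Dept III: (16494/20982)²·(1−3078/16494)·532/3078 = 0.086875695
  Dept IV: (4488/20982)²·(1−805/4488)·472/805 = 0.022014403
  → Var(ȳ_str) = 0.1088901.
Var(ȳ_srs) = (1 − 3883/20982)·1141/3883 = 0.23946502.
deff = 0.1088901 / 0.23946502 = 0.4547.

0.4547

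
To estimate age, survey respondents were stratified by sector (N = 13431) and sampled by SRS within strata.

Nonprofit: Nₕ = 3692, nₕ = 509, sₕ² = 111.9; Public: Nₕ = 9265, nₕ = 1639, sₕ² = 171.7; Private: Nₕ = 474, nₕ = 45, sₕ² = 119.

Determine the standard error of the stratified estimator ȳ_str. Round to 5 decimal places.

0.24152

Var(ȳ_str) = Σₕ Wₕ²(1 − fₕ)sₕ²/nₕ with Wₕ = Nₕ/N, N = 13431.
Nonprofit: Wₕ = 0.27488646; term = 0.27488646²·(1 − 0.13786566)·111.9/509 = 0.014321679.
Public: Wₕ = 0.68982205; term = 0.68982205²·(1 − 0.17690232)·171.7/1639 = 0.04103145.
Private: Wₕ = 0.03529149; term = 0.03529149²·(1 − 0.09493671)·119/45 = 0.002980941.
Sum = 0.05833407.
SE = √(0.05833407) = 0.24152.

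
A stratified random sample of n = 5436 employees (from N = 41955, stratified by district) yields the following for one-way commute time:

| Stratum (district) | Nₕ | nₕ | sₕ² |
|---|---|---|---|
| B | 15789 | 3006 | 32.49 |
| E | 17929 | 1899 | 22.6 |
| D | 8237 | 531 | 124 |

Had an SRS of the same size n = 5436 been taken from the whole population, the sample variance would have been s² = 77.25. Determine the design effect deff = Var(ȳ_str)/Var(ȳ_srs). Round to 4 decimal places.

0.9381

Var(ȳ_str) = Σ Wₕ²(1−fₕ)sₕ²/nₕ with Wₕ = Nₕ/41955:
  B: (15789/41955)²·(1−3006/15789)·32.49/3006 = 0.0012393121
  E: (17929/41955)²·(1−1899/17929)·22.6/1899 = 0.0019431468
  D: (8237/41955)²·(1−531/8237)·124/531 = 0.0084208859
  → Var(ȳ_str) = 0.011603345.
Var(ȳ_srs) = (1 − 5436/41955)·77.25/5436 = 0.012369558.
deff = 0.011603345 / 0.012369558 = 0.9381.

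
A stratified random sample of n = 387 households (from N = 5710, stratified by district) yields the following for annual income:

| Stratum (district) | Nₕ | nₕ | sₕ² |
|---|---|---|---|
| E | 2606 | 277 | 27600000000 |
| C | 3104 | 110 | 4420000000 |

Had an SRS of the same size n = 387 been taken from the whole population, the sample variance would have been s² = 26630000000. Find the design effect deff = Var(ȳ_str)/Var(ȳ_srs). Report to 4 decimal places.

0.4677

Var(ȳ_str) = Σ Wₕ²(1−fₕ)sₕ²/nₕ with Wₕ = Nₕ/5710:
  E: (2606/5710)²·(1−277/2606)·27600000000/277 = 1.8548167 × 10^7
  C: (3104/5710)²·(1−110/3104)·4420000000/110 = 1.1453306 × 10^7
  → Var(ȳ_str) = 3.0001473 × 10^7.
Var(ȳ_srs) = (1 − 387/5710)·26630000000/387 = 6.4147622 × 10^7.
deff = (3.0001473 × 10^7) / (6.4147622 × 10^7) = 0.4677.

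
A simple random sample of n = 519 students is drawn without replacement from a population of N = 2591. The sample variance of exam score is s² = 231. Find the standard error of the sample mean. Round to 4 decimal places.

0.5966

Under SRS without replacement, Var(ȳ) = (1 − f)·s²/n with f = n/N = 519/2591 = 0.20030876.
Var(ȳ) = (1 − 0.20030876)·231/519 = 0.79969124·0.44508671 = 0.35593194.
SE(ȳ) = √(0.35593194) = 0.5966.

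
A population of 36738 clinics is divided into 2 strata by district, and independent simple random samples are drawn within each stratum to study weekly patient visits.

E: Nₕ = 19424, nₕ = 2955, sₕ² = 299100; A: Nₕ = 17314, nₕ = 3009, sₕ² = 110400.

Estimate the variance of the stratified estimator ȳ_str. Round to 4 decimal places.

30.7231

Var(ȳ_str) = Σₕ Wₕ²(1 − fₕ)sₕ²/nₕ with Wₕ = Nₕ/N, N = 36738.
E: Wₕ = 0.52871686; term = 0.52871686²·(1 − 0.15213138)·299100/2955 = 23.990197.
A: Wₕ = 0.47128314; term = 0.47128314²·(1 − 0.17379000)·110400/3009 = 6.7328841.
Sum = 30.723081.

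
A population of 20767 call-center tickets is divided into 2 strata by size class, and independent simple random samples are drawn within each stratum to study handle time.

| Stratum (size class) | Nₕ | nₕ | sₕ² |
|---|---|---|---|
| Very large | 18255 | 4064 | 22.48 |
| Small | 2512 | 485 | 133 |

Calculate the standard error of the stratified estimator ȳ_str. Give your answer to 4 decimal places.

Var(ȳ_str) = Σₕ Wₕ²(1 − fₕ)sₕ²/nₕ with Wₕ = Nₕ/N, N = 20767.
Very large: Wₕ = 0.87903886; term = 0.87903886²·(1 − 0.22262394)·22.48/4064 = 0.0033226907.
Small: Wₕ = 0.12096114; term = 0.12096114²·(1 − 0.19307325)·133/485 = 0.0032376937.
Sum = 0.0065603844.
SE = √(0.0065603844) = 0.0810.

0.0810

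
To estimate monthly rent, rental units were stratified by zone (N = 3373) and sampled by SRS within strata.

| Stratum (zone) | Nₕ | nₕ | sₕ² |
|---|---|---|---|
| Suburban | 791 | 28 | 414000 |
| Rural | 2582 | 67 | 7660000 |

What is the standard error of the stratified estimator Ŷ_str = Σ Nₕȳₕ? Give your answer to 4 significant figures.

866800

Var(Ŷ_str) = Σₕ Nₕ²(1 − fₕ)sₕ²/nₕ.
Suburban: 791²·(1 − 28/791)·414000/28 = 8.9236665 × 10^9.
Rural: 2582²·(1 − 67/2582)·7660000/67 = 7.4241749 × 10^11.
Sum = 7.5134116 × 10^11.
SE = √(7.5134116 × 10^11) = 866800.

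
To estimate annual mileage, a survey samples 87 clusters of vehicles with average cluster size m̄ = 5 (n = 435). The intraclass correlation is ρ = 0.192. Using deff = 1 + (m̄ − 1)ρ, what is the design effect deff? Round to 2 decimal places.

1.77

deff = 1 + (5 − 1)·0.192 = 1 + 0.768 = 1.768.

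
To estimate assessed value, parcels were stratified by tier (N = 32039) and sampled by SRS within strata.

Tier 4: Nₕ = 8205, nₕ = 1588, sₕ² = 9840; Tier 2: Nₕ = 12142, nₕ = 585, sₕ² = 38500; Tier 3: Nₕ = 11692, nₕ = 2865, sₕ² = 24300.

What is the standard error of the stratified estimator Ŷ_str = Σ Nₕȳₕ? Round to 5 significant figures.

102210

Var(Ŷ_str) = Σₕ Nₕ²(1 − fₕ)sₕ²/nₕ.
Tier 4: 8205²·(1 − 1588/8205)·9840/1588 = 3.3642195 × 10^8.
Tier 2: 12142²·(1 − 585/12142)·38500/585 = 9.2350703 × 10^9.
Tier 3: 11692²·(1 − 2865/11692)·24300/2865 = 8.7535372 × 10^8.
Sum = 1.0446846 × 10^10.
SE = √(1.0446846 × 10^10) = 102210.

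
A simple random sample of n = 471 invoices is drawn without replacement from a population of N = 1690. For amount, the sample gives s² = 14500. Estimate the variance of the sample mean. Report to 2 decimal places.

Under SRS without replacement, Var(ȳ) = (1 − f)·s²/n with f = n/N = 471/1690 = 0.27869822.
Var(ȳ) = (1 − 0.27869822)·14500/471 = 0.72130178·30.785563 = 22.205681.

22.21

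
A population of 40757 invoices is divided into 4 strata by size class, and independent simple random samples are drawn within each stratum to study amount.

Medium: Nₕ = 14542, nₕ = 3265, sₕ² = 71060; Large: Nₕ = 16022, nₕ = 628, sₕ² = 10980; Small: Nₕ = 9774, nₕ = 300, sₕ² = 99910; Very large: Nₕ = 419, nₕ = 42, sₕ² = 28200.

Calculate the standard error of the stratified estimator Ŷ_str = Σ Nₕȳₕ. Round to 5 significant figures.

197040

Var(Ŷ_str) = Σₕ Nₕ²(1 − fₕ)sₕ²/nₕ.
Medium: 14542²·(1 − 3265/14542)·71060/3265 = 3.5691084 × 10^9.
Large: 16022²·(1 − 628/16022)·10980/628 = 4.3123193 × 10^9.
Small: 9774²·(1 − 300/9774)·99910/300 = 3.0838512 × 10^10.
Very large: 419²·(1 − 42/419)·28200/42 = 1.0606087 × 10^8.
Sum = 3.8826001 × 10^10.
SE = √(3.8826001 × 10^10) = 197040.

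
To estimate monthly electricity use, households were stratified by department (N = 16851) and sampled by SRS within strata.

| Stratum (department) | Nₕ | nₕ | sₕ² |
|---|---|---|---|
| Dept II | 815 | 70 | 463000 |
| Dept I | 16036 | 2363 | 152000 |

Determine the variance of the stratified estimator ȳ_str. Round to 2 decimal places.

63.81

Var(ȳ_str) = Σₕ Wₕ²(1 − fₕ)sₕ²/nₕ with Wₕ = Nₕ/N, N = 16851.
Dept II: Wₕ = 0.04836508; term = 0.04836508²·(1 − 0.08588957)·463000/70 = 14.143128.
Dept I: Wₕ = 0.95163492; term = 0.95163492²·(1 − 0.14735595)·152000/2363 = 49.669338.
Sum = 63.812466.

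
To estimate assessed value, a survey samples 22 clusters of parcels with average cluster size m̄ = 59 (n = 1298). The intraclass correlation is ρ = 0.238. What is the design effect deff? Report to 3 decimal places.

14.804

deff = 1 + (59 − 1)·0.238 = 1 + 13.804 = 14.804.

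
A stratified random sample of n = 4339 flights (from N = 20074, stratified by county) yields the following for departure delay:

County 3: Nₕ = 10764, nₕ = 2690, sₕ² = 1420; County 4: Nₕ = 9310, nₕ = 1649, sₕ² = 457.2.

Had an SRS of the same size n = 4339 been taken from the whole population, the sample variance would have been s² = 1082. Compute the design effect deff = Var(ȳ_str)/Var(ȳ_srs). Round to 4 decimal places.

Var(ȳ_str) = Σ Wₕ²(1−fₕ)sₕ²/nₕ with Wₕ = Nₕ/20074:
  County 3: (10764/20074)²·(1−2690/10764)·1420/2690 = 0.11384938
  County 4: (9310/20074)²·(1−1649/9310)·457.2/1649 = 0.049074159
  → Var(ȳ_str) = 0.16292354.
Var(ȳ_srs) = (1 − 4339/20074)·1082/4339 = 0.19546565.
deff = 0.16292354 / 0.19546565 = 0.8335.

0.8335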